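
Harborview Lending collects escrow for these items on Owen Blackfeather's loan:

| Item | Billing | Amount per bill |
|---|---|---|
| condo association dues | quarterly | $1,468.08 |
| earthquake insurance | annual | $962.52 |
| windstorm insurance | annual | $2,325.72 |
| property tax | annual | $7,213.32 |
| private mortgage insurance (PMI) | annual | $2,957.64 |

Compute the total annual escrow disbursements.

$19,331.52

Condo association dues: $1,468.08 × 4 = $5,872.32/yr
Earthquake insurance: $962.52/yr
Windstorm insurance: $2,325.72/yr
Property tax: $7,213.32/yr
Private mortgage insurance (PMI): $2,957.64/yr
Combined annual = $5,872.32 + $962.52 + $2,325.72 + $7,213.32 + $2,957.64 = $19,331.52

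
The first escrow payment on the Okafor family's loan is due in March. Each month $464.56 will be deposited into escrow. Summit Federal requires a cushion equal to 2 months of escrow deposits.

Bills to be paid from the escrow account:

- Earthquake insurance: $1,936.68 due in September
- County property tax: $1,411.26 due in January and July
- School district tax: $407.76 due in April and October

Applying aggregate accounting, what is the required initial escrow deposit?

Cushion = 2 × $464.56 = $929.12
Trial balance (start $0, +$464.56 each month, − disbursements):
  Mar: +$464.56 → $464.56
  Apr: +$464.56 − $407.76 → $521.36
  May: +$464.56 → $985.92
  Jun: +$464.56 → $1,450.48
  Jul: +$464.56 − $1,411.26 → $503.78
  Aug: +$464.56 → $968.34
  Sep: +$464.56 − $1,936.68 → -$503.78
  Oct: +$464.56 − $407.76 → -$446.98
  Nov: +$464.56 → $17.58
  Dec: +$464.56 → $482.14
  Jan: +$464.56 − $1,411.26 → -$464.56
  Feb: +$464.56 → $0.00
Lowest trial balance = -$503.78 (Sep)
Initial deposit = cushion − low point = $929.12 − (-$503.78) = $1,432.90

$1,432.90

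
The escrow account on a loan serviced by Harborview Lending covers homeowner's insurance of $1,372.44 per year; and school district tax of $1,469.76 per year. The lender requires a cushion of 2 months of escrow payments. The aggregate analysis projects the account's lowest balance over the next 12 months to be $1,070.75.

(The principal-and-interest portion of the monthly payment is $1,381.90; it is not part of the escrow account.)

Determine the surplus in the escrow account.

Homeowner's insurance = $1,372.44 per year
School district tax = $1,469.76 per year
Total per year = $1,372.44 + $1,469.76 = $2,842.20
Monthly = $2,842.20 ÷ 12 = $236.85
Required cushion = 2 × $236.85 = $473.70
Surplus = $1,070.75 − $473.70 = $597.05

$597.05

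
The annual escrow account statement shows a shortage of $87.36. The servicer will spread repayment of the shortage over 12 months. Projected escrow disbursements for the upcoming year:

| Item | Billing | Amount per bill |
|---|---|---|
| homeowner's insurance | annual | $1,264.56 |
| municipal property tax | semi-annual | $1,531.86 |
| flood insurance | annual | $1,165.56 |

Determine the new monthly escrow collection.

Homeowner's insurance: $1,264.56 annually
Municipal property tax: $1,531.86 × 2 = $3,063.72 annually
Flood insurance: $1,165.56 annually
Combined annual = $5,493.84
Monthly escrow = $5,493.84 ÷ 12 = $457.82
Shortage spread = $87.36 ÷ 12 = $7.28/mo
New monthly escrow = $457.82 + $7.28 = $465.10

$465.10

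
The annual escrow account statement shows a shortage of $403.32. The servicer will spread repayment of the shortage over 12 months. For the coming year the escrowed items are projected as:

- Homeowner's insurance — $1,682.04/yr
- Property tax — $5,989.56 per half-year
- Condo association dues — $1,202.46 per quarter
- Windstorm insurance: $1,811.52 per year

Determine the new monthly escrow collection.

Homeowner's insurance: $1,682.04/yr
Property tax: $5,989.56 × 2 = $11,979.12/yr
Condo association dues: $1,202.46 × 4 = $4,809.84/yr
Windstorm insurance: $1,811.52/yr
Annual escrow total = $1,682.04 + $11,979.12 + $4,809.84 + $1,811.52 = $20,282.52
Per month = $20,282.52 / 12 = $1,690.21
Shortage spread = $403.32 ÷ 12 = $33.61/mo
Adjusted monthly = $1,690.21 + $33.61 = $1,723.82

$1,723.82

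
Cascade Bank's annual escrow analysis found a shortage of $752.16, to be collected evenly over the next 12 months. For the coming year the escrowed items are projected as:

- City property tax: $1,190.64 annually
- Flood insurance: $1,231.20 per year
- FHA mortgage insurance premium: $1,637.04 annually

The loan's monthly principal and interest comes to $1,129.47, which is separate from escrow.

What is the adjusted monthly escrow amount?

$400.92

City property tax — $1,190.64 annually
Flood insurance — $1,231.20 annually
FHA mortgage insurance premium — $1,637.04 annually
Total per year = $1,190.64 + $1,231.20 + $1,637.04 = $4,058.88
Per month = $4,058.88 / 12 = $338.24
Shortage spread = $752.16 ÷ 12 = $62.68/mo
Adjusted monthly = $338.24 + $62.68 = $400.92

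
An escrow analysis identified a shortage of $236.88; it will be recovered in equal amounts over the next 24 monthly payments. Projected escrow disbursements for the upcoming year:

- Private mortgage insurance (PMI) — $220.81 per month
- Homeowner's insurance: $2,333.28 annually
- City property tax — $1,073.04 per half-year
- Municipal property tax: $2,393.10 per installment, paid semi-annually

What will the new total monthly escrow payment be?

Private mortgage insurance (PMI): $220.81 × 12 = $2,649.72/yr
Homeowner's insurance: $2,333.28/yr
City property tax: $1,073.04 × 2 = $2,146.08/yr
Municipal property tax: $2,393.10 × 2 = $4,786.20/yr
Annual escrow total = $11,915.28
Monthly escrow = $11,915.28 ÷ 12 = $992.94
Monthly shortage recovery: $236.88 ÷ 24 = $9.87
Adjusted monthly = $992.94 + $9.87 = $1,002.81

$1,002.81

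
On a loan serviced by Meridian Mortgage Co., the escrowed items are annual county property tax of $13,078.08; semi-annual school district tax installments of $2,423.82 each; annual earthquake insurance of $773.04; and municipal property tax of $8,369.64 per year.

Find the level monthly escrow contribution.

$2,255.70

County property tax — $13,078.08/yr
School district tax — $2,423.82 × 2 = $4,847.64/yr
Earthquake insurance — $773.04/yr
Municipal property tax — $8,369.64/yr
Annual escrow total = $27,068.40
Base monthly escrow = $27,068.40 / 12 = $2,255.70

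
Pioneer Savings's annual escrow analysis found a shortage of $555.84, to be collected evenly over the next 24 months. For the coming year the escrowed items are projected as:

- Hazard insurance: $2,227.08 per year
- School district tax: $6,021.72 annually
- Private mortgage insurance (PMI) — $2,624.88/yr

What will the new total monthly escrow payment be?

$929.30

Hazard insurance = $2,227.08
School district tax = $6,021.72
Private mortgage insurance (PMI) = $2,624.88
Annual escrow total = $2,227.08 + $6,021.72 + $2,624.88 = $10,873.68
Per month = $10,873.68 / 12 = $906.14
Shortage per month = $555.84 ÷ 24 = $23.16
Adjusted monthly = $906.14 + $23.16 = $929.30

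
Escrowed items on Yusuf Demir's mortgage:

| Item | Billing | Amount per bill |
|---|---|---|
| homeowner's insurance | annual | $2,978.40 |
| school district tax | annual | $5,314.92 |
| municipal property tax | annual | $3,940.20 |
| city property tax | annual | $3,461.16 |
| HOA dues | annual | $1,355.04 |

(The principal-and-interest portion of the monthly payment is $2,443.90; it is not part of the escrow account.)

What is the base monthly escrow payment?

Homeowner's insurance = $2,978.40
School district tax = $5,314.92
Municipal property tax = $3,940.20
City property tax = $3,461.16
HOA dues = $1,355.04
Combined annual = $2,978.40 + $5,314.92 + $3,940.20 + $3,461.16 + $1,355.04 = $17,049.72
Monthly = $17,049.72 / 12 = $1,420.81

$1,420.81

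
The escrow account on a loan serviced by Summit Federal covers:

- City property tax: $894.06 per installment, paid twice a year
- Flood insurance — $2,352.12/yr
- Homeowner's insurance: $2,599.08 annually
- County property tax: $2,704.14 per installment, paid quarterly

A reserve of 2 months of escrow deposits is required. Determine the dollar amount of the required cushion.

City property tax = $894.06 × 2 = $1,788.12 per year
Flood insurance = $2,352.12 per year
Homeowner's insurance = $2,599.08 per year
County property tax = $2,704.14 × 4 = $10,816.56 per year
Annual escrow total = $1,788.12 + $2,352.12 + $2,599.08 + $10,816.56 = $17,555.88
Monthly escrow = $17,555.88 ÷ 12 = $1,462.99
Reserve = 2 × $1,462.99 = $2,925.98

$2,925.98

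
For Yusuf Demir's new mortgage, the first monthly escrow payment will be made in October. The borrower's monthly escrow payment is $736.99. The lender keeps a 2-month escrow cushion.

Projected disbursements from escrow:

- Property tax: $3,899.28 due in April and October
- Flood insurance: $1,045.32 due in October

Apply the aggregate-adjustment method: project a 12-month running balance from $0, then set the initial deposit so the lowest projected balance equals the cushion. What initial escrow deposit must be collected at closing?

$5,681.59

Cushion = 2 × $736.99 = $1,473.98
Trial balance (start $0, +$736.99 each month, − disbursements):
  Oct: +$736.99 − $4,944.60 → -$4,207.61
  Nov: +$736.99 → -$3,470.62
  Dec: +$736.99 → -$2,733.63
  Jan: +$736.99 → -$1,996.64
  Feb: +$736.99 → -$1,259.65
  Mar: +$736.99 → -$522.66
  Apr: +$736.99 − $3,899.28 → -$3,684.95
  May: +$736.99 → -$2,947.96
  Jun: +$736.99 → -$2,210.97
  Jul: +$736.99 → -$1,473.98
  Aug: +$736.99 → -$736.99
  Sep: +$736.99 → $0.00
Lowest trial balance = -$4,207.61 (Oct)
Initial deposit = cushion − low point = $1,473.98 − (-$4,207.61) = $5,681.59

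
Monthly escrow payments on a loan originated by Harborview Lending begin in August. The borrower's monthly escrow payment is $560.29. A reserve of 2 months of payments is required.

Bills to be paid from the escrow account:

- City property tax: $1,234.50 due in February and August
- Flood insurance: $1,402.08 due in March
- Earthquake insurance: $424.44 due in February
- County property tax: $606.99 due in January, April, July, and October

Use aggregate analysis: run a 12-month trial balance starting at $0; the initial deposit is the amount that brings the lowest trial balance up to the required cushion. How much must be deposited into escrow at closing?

$2,194.46

Cushion = 2 × $560.29 = $1,120.58
Trial balance (start $0, +$560.29 each month, − disbursements):
  Aug: +$560.29 − $1,234.50 → -$674.21
  Sep: +$560.29 → -$113.92
  Oct: +$560.29 − $606.99 → -$160.62
  Nov: +$560.29 → $399.67
  Dec: +$560.29 → $959.96
  Jan: +$560.29 − $606.99 → $913.26
  Feb: +$560.29 − $1,658.94 → -$185.39
  Mar: +$560.29 − $1,402.08 → -$1,027.18
  Apr: +$560.29 − $606.99 → -$1,073.88
  May: +$560.29 → -$513.59
  Jun: +$560.29 → $46.70
  Jul: +$560.29 − $606.99 → $0.00
Lowest trial balance = -$1,073.88 (Apr)
Initial deposit = cushion − low point = $1,120.58 − (-$1,073.88) = $2,194.46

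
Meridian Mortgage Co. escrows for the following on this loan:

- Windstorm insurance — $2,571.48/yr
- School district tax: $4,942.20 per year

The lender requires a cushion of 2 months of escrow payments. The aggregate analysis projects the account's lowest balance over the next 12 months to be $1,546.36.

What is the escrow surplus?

Windstorm insurance: $2,571.48
School district tax: $4,942.20
Yearly total = $7,513.68
Monthly = $7,513.68 ÷ 12 = $626.14
Required cushion = 2 × $626.14 = $1,252.28
Surplus = $1,546.36 − $1,252.28 = $294.08

$294.08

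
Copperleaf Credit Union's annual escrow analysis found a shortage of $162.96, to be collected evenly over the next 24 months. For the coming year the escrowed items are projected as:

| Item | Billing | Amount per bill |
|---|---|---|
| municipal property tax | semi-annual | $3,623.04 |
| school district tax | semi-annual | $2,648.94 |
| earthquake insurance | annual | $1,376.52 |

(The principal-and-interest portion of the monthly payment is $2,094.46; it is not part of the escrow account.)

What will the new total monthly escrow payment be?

$1,166.83

Municipal property tax — $3,623.04 × 2 = $7,246.08 annually
School district tax — $2,648.94 × 2 = $5,297.88 annually
Earthquake insurance — $1,376.52 annually
Total per year = $13,920.48
Monthly escrow = $13,920.48 / 12 = $1,160.04
Monthly shortage recovery: $162.96 ÷ 24 = $6.79
New monthly escrow = $1,160.04 + $6.79 = $1,166.83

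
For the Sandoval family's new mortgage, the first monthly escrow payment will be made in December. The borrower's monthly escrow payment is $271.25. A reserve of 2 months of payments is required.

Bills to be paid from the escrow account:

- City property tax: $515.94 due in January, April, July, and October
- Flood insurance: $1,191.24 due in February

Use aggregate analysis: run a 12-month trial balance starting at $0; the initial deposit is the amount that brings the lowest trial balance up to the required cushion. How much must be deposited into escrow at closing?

Cushion = 2 × $271.25 = $542.50
Trial balance (start $0, +$271.25 each month, − disbursements):
  Dec: +$271.25 → $271.25
  Jan: +$271.25 − $515.94 → $26.56
  Feb: +$271.25 − $1,191.24 → -$893.43
  Mar: +$271.25 → -$622.18
  Apr: +$271.25 − $515.94 → -$866.87
  May: +$271.25 → -$595.62
  Jun: +$271.25 → -$324.37
  Jul: +$271.25 − $515.94 → -$569.06
  Aug: +$271.25 → -$297.81
  Sep: +$271.25 → -$26.56
  Oct: +$271.25 − $515.94 → -$271.25
  Nov: +$271.25 → $0.00
Lowest trial balance = -$893.43 (Feb)
Initial deposit = cushion − low point = $542.50 − (-$893.43) = $1,435.93

$1,435.93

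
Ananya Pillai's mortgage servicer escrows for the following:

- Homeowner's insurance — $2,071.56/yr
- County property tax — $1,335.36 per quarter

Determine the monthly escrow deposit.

$617.75

Homeowner's insurance — $2,071.56
County property tax — $1,335.36 × 4 = $5,341.44
Annual escrow total = $7,413.00
Per month = $7,413.00 ÷ 12 = $617.75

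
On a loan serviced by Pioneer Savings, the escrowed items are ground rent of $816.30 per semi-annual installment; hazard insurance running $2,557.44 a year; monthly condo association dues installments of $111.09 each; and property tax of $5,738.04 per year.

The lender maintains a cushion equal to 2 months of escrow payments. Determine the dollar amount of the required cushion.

Ground rent = $816.30 × 2 = $1,632.60/yr
Hazard insurance = $2,557.44/yr
Condo association dues = $111.09 × 12 = $1,333.08/yr
Property tax = $5,738.04/yr
Total per year = $1,632.60 + $2,557.44 + $1,333.08 + $5,738.04 = $11,261.16
Base monthly escrow = $11,261.16 ÷ 12 = $938.43
Reserve = 2 × $938.43 = $1,876.86

$1,876.86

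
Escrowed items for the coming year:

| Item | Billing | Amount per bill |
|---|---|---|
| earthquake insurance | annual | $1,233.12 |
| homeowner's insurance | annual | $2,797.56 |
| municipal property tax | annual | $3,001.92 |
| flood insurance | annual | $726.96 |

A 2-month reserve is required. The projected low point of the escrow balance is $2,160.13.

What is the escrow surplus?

$866.87

Earthquake insurance — $1,233.12/yr
Homeowner's insurance — $2,797.56/yr
Municipal property tax — $3,001.92/yr
Flood insurance — $726.96/yr
Total annual escrow = $1,233.12 + $2,797.56 + $3,001.92 + $726.96 = $7,759.56
Base monthly escrow = $7,759.56 ÷ 12 = $646.63
Cushion = 2 × $646.63 = $1,293.26
Excess over cushion: $2,160.13 − $1,293.26 = $866.87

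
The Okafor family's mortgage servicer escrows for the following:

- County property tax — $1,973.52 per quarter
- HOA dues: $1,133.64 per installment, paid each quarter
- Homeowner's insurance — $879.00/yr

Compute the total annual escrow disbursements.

$13,307.64

County property tax = $1,973.52 × 4 = $7,894.08
HOA dues = $1,133.64 × 4 = $4,534.56
Homeowner's insurance = $879.00
Annual escrow total = $7,894.08 + $4,534.56 + $879.00 = $13,307.64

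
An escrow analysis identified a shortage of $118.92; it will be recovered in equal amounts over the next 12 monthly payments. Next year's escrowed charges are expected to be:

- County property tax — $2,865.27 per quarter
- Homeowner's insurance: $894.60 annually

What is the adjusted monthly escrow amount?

County property tax = $2,865.27 × 4 = $11,461.08 per year
Homeowner's insurance = $894.60 per year
Combined annual = $11,461.08 + $894.60 = $12,355.68
Base monthly escrow = $12,355.68 / 12 = $1,029.64
Shortage per month = $118.92 ÷ 12 = $9.91
New monthly escrow = $1,029.64 + $9.91 = $1,039.55

$1,039.55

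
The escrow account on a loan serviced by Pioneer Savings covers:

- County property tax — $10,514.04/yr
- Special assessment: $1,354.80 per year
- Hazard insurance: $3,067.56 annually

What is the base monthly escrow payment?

$1,244.70

County property tax: $10,514.04 per year
Special assessment: $1,354.80 per year
Hazard insurance: $3,067.56 per year
Combined annual = $10,514.04 + $1,354.80 + $3,067.56 = $14,936.40
Monthly escrow = $14,936.40 / 12 = $1,244.70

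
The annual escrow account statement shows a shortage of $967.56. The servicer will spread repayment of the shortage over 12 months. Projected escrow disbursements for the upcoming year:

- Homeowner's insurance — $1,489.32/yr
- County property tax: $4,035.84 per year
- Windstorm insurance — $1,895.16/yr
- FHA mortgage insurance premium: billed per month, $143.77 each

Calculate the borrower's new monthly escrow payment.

Homeowner's insurance: $1,489.32/yr
County property tax: $4,035.84/yr
Windstorm insurance: $1,895.16/yr
FHA mortgage insurance premium: $143.77 × 12 = $1,725.24/yr
Yearly total = $1,489.32 + $4,035.84 + $1,895.16 + $1,725.24 = $9,145.56
Per month = $9,145.56 / 12 = $762.13
Shortage spread = $967.56 ÷ 12 = $80.63/mo
Adjusted monthly = $762.13 + $80.63 = $842.76

$842.76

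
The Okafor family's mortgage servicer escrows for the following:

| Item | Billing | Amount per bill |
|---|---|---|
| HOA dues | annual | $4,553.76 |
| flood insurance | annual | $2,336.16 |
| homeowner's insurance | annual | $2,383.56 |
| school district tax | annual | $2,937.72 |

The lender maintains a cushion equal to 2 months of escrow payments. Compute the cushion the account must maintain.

$2,035.20

HOA dues — $4,553.76
Flood insurance — $2,336.16
Homeowner's insurance — $2,383.56
School district tax — $2,937.72
Annual escrow total = $4,553.76 + $2,336.16 + $2,383.56 + $2,937.72 = $12,211.20
Base monthly escrow = $12,211.20 ÷ 12 = $1,017.60
Reserve = 2 × $1,017.60 = $2,035.20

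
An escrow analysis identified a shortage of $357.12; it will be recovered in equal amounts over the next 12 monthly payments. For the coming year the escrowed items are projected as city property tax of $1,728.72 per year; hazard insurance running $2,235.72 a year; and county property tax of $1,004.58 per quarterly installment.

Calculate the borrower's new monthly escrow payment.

City property tax — $1,728.72
Hazard insurance — $2,235.72
County property tax — $1,004.58 × 4 = $4,018.32
Combined annual = $1,728.72 + $2,235.72 + $4,018.32 = $7,982.76
Per month = $7,982.76 / 12 = $665.23
Monthly shortage recovery: $357.12 / 12 = $29.76
Adjusted monthly = $665.23 + $29.76 = $694.99

$694.99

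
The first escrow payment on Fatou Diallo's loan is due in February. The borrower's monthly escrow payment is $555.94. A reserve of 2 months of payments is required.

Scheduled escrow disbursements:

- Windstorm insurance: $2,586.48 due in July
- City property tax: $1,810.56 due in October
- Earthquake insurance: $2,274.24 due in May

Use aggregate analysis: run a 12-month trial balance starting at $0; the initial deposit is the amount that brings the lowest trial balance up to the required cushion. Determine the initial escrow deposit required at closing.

$2,779.70

Cushion = 2 × $555.94 = $1,111.88
Trial balance (start $0, +$555.94 each month, − disbursements):
  Feb: +$555.94 → $555.94
  Mar: +$555.94 → $1,111.88
  Apr: +$555.94 → $1,667.82
  May: +$555.94 − $2,274.24 → -$50.48
  Jun: +$555.94 → $505.46
  Jul: +$555.94 − $2,586.48 → -$1,525.08
  Aug: +$555.94 → -$969.14
  Sep: +$555.94 → -$413.20
  Oct: +$555.94 − $1,810.56 → -$1,667.82
  Nov: +$555.94 → -$1,111.88
  Dec: +$555.94 → -$555.94
  Jan: +$555.94 → $0.00
Lowest trial balance = -$1,667.82 (Oct)
Initial deposit = cushion − low point = $1,111.88 − (-$1,667.82) = $2,779.70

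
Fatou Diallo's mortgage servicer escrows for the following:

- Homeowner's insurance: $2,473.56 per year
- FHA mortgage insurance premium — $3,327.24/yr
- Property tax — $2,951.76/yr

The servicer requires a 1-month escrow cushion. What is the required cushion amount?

Homeowner's insurance: $2,473.56
FHA mortgage insurance premium: $3,327.24
Property tax: $2,951.76
Combined annual = $2,473.56 + $3,327.24 + $2,951.76 = $8,752.56
Monthly escrow = $8,752.56 ÷ 12 = $729.38
Required cushion = 1 × $729.38 = $729.38

$729.38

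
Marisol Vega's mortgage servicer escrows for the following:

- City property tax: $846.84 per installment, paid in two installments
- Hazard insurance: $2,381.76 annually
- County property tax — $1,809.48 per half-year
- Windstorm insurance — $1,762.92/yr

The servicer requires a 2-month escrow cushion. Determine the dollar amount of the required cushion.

City property tax — $846.84 × 2 = $1,693.68 annually
Hazard insurance — $2,381.76 annually
County property tax — $1,809.48 × 2 = $3,618.96 annually
Windstorm insurance — $1,762.92 annually
Annual escrow total = $1,693.68 + $2,381.76 + $3,618.96 + $1,762.92 = $9,457.32
Per month = $9,457.32 ÷ 12 = $788.11
Required cushion = 2 × $788.11 = $1,576.22

$1,576.22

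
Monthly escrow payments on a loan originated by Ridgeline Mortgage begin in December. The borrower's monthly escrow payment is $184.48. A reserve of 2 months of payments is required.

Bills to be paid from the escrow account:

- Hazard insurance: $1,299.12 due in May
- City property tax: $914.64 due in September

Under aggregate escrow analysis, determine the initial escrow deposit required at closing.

$737.92

Cushion = 2 × $184.48 = $368.96
Trial balance (start $0, +$184.48 each month, − disbursements):
  Dec: +$184.48 → $184.48
  Jan: +$184.48 → $368.96
  Feb: +$184.48 → $553.44
  Mar: +$184.48 → $737.92
  Apr: +$184.48 → $922.40
  May: +$184.48 − $1,299.12 → -$192.24
  Jun: +$184.48 → -$7.76
  Jul: +$184.48 → $176.72
  Aug: +$184.48 → $361.20
  Sep: +$184.48 − $914.64 → -$368.96
  Oct: +$184.48 → -$184.48
  Nov: +$184.48 → $0.00
Lowest trial balance = -$368.96 (Sep)
Initial deposit = cushion − low point = $368.96 − (-$368.96) = $737.92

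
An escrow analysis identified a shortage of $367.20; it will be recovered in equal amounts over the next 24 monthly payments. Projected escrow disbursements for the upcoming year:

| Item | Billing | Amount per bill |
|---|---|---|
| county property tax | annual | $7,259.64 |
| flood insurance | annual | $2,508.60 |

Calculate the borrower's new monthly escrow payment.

County property tax — $7,259.64/yr
Flood insurance — $2,508.60/yr
Combined annual = $9,768.24
Monthly escrow = $9,768.24 / 12 = $814.02
Shortage per month = $367.20 / 24 = $15.30
Adjusted monthly = $814.02 + $15.30 = $829.32

$829.32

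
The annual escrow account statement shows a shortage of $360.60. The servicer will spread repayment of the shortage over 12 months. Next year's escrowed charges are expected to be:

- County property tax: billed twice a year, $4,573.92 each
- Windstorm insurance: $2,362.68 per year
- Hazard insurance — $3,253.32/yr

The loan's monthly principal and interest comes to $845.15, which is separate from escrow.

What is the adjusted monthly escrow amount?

County property tax: $4,573.92 × 2 = $9,147.84 annually
Windstorm insurance: $2,362.68 annually
Hazard insurance: $3,253.32 annually
Total annual escrow = $9,147.84 + $2,362.68 + $3,253.32 = $14,763.84
Base monthly escrow = $14,763.84 / 12 = $1,230.32
Shortage per month = $360.60 ÷ 12 = $30.05
Adjusted monthly = $1,230.32 + $30.05 = $1,260.37

$1,260.37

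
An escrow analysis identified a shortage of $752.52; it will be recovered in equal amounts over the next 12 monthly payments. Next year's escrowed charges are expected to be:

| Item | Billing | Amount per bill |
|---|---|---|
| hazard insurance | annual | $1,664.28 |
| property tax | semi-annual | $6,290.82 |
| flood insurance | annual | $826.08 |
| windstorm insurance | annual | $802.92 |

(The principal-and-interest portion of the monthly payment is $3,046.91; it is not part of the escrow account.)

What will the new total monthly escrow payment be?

$1,385.62

Hazard insurance: $1,664.28
Property tax: $6,290.82 × 2 = $12,581.64
Flood insurance: $826.08
Windstorm insurance: $802.92
Total annual escrow = $1,664.28 + $12,581.64 + $826.08 + $802.92 = $15,874.92
Monthly = $15,874.92 / 12 = $1,322.91
Monthly shortage recovery: $752.52 / 12 = $62.71
New monthly escrow = $1,322.91 + $62.71 = $1,385.62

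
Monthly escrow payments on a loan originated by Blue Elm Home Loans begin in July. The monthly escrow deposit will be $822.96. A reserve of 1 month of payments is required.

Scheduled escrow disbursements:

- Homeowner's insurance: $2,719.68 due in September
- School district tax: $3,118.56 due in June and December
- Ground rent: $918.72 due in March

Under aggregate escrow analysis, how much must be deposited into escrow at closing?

$1,723.44

Cushion = 1 × $822.96 = $822.96
Trial balance (start $0, +$822.96 each month, − disbursements):
  Jul: +$822.96 → $822.96
  Aug: +$822.96 → $1,645.92
  Sep: +$822.96 − $2,719.68 → -$250.80
  Oct: +$822.96 → $572.16
  Nov: +$822.96 → $1,395.12
  Dec: +$822.96 − $3,118.56 → -$900.48
  Jan: +$822.96 → -$77.52
  Feb: +$822.96 → $745.44
  Mar: +$822.96 − $918.72 → $649.68
  Apr: +$822.96 → $1,472.64
  May: +$822.96 → $2,295.60
  Jun: +$822.96 − $3,118.56 → $0.00
Lowest trial balance = -$900.48 (Dec)
Initial deposit = cushion − low point = $822.96 − (-$900.48) = $1,723.44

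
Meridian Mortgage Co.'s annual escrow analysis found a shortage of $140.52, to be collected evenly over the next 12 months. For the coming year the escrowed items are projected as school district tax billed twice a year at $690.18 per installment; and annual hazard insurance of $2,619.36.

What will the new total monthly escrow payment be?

$345.02

School district tax: $690.18 × 2 = $1,380.36
Hazard insurance: $2,619.36
Combined annual = $3,999.72
Monthly = $3,999.72 / 12 = $333.31
Monthly shortage recovery: $140.52 ÷ 12 = $11.71
New monthly escrow = $333.31 + $11.71 = $345.02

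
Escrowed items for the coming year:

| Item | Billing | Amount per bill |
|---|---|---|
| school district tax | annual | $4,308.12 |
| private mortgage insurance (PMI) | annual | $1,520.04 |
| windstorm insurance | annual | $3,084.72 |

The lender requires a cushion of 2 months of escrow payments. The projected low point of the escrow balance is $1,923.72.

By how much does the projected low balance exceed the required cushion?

School district tax — $4,308.12 annually
Private mortgage insurance (PMI) — $1,520.04 annually
Windstorm insurance — $3,084.72 annually
Total annual escrow = $4,308.12 + $1,520.04 + $3,084.72 = $8,912.88
Per month = $8,912.88 / 12 = $742.74
Required cushion = 2 × $742.74 = $1,485.48
Excess over cushion: $1,923.72 − $1,485.48 = $438.24

$438.24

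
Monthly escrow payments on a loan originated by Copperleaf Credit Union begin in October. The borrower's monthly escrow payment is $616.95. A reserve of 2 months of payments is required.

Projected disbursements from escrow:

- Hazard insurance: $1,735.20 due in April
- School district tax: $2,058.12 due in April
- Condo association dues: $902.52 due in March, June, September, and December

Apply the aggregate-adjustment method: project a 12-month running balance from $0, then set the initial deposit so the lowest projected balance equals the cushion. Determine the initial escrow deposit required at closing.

Cushion = 2 × $616.95 = $1,233.90
Trial balance (start $0, +$616.95 each month, − disbursements):
  Oct: +$616.95 → $616.95
  Nov: +$616.95 → $1,233.90
  Dec: +$616.95 − $902.52 → $948.33
  Jan: +$616.95 → $1,565.28
  Feb: +$616.95 → $2,182.23
  Mar: +$616.95 − $902.52 → $1,896.66
  Apr: +$616.95 − $3,793.32 → -$1,279.71
  May: +$616.95 → -$662.76
  Jun: +$616.95 − $902.52 → -$948.33
  Jul: +$616.95 → -$331.38
  Aug: +$616.95 → $285.57
  Sep: +$616.95 − $902.52 → $0.00
Lowest trial balance = -$1,279.71 (Apr)
Initial deposit = cushion − low point = $1,233.90 − (-$1,279.71) = $2,513.61

$2,513.61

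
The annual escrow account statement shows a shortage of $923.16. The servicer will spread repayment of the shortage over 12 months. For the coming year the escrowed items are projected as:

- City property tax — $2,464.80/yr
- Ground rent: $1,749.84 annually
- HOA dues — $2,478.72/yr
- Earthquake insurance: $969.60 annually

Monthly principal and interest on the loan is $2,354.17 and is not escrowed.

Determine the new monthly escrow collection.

$715.51

City property tax = $2,464.80/yr
Ground rent = $1,749.84/yr
HOA dues = $2,478.72/yr
Earthquake insurance = $969.60/yr
Yearly total = $2,464.80 + $1,749.84 + $2,478.72 + $969.60 = $7,662.96
Base monthly escrow = $7,662.96 ÷ 12 = $638.58
Shortage spread = $923.16 / 12 = $76.93/mo
New monthly escrow = $638.58 + $76.93 = $715.51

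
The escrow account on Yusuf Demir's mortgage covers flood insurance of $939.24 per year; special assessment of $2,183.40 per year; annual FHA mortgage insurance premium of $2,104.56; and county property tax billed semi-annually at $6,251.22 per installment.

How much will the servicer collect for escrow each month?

$1,477.47

Flood insurance = $939.24 annually
Special assessment = $2,183.40 annually
FHA mortgage insurance premium = $2,104.56 annually
County property tax = $6,251.22 × 2 = $12,502.44 annually
Yearly total = $939.24 + $2,183.40 + $2,104.56 + $12,502.44 = $17,729.64
Monthly = $17,729.64 ÷ 12 = $1,477.47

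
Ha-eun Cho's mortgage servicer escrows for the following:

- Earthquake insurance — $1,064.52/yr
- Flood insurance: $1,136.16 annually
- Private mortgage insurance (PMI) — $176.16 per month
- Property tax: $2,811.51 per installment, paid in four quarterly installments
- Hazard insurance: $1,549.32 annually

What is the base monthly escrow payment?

Earthquake insurance: $1,064.52 per year
Flood insurance: $1,136.16 per year
Private mortgage insurance (PMI): $176.16 × 12 = $2,113.92 per year
Property tax: $2,811.51 × 4 = $11,246.04 per year
Hazard insurance: $1,549.32 per year
Annual escrow total = $1,064.52 + $1,136.16 + $2,113.92 + $11,246.04 + $1,549.32 = $17,109.96
Monthly escrow = $17,109.96 / 12 = $1,425.83

$1,425.83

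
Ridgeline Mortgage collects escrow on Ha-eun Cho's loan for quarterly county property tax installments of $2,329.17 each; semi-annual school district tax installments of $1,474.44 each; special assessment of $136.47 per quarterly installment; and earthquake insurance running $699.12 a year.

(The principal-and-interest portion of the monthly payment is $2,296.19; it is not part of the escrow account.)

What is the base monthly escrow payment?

County property tax — $2,329.17 × 4 = $9,316.68/yr
School district tax — $1,474.44 × 2 = $2,948.88/yr
Special assessment — $136.47 × 4 = $545.88/yr
Earthquake insurance — $699.12/yr
Total annual escrow = $9,316.68 + $2,948.88 + $545.88 + $699.12 = $13,510.56
Monthly escrow = $13,510.56 ÷ 12 = $1,125.88

$1,125.88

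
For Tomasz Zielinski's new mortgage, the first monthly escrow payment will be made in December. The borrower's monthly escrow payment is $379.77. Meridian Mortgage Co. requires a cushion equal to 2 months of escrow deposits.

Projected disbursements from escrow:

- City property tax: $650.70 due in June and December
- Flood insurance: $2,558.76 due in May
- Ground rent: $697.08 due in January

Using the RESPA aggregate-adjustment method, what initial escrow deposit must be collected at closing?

Cushion = 2 × $379.77 = $759.54
Trial balance (start $0, +$379.77 each month, − disbursements):
  Dec: +$379.77 − $650.70 → -$270.93
  Jan: +$379.77 − $697.08 → -$588.24
  Feb: +$379.77 → -$208.47
  Mar: +$379.77 → $171.30
  Apr: +$379.77 → $551.07
  May: +$379.77 − $2,558.76 → -$1,627.92
  Jun: +$379.77 − $650.70 → -$1,898.85
  Jul: +$379.77 → -$1,519.08
  Aug: +$379.77 → -$1,139.31
  Sep: +$379.77 → -$759.54
  Oct: +$379.77 → -$379.77
  Nov: +$379.77 → $0.00
Lowest trial balance = -$1,898.85 (Jun)
Initial deposit = cushion − low point = $759.54 − (-$1,898.85) = $2,658.39

$2,658.39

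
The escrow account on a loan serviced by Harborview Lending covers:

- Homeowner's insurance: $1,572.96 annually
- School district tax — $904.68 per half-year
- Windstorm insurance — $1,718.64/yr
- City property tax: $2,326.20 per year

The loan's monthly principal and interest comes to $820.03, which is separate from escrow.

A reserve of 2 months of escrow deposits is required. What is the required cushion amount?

$1,237.86

Homeowner's insurance = $1,572.96 annually
School district tax = $904.68 × 2 = $1,809.36 annually
Windstorm insurance = $1,718.64 annually
City property tax = $2,326.20 annually
Yearly total = $1,572.96 + $1,809.36 + $1,718.64 + $2,326.20 = $7,427.16
Base monthly escrow = $7,427.16 ÷ 12 = $618.93
Reserve = 2 × $618.93 = $1,237.86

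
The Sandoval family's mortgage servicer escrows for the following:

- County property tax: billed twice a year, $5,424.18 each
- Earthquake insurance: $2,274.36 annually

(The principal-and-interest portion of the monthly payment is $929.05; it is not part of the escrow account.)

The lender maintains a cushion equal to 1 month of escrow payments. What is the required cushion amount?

$1,093.56

County property tax — $5,424.18 × 2 = $10,848.36 annually
Earthquake insurance — $2,274.36 annually
Yearly total = $13,122.72
Base monthly escrow = $13,122.72 ÷ 12 = $1,093.56
Reserve = 1 × $1,093.56 = $1,093.56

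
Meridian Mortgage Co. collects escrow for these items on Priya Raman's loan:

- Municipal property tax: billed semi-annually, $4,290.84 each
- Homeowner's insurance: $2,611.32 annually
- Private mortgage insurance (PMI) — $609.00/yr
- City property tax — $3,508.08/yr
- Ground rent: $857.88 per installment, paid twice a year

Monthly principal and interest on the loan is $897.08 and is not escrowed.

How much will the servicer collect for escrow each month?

$1,418.82

Municipal property tax: $4,290.84 × 2 = $8,581.68/yr
Homeowner's insurance: $2,611.32/yr
Private mortgage insurance (PMI): $609.00/yr
City property tax: $3,508.08/yr
Ground rent: $857.88 × 2 = $1,715.76/yr
Total annual escrow = $17,025.84
Monthly escrow = $17,025.84 ÷ 12 = $1,418.82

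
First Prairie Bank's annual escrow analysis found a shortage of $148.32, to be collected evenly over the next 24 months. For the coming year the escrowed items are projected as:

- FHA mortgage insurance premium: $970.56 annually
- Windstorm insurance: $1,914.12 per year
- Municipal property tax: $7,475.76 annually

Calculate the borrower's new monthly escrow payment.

FHA mortgage insurance premium — $970.56 annually
Windstorm insurance — $1,914.12 annually
Municipal property tax — $7,475.76 annually
Yearly total = $970.56 + $1,914.12 + $7,475.76 = $10,360.44
Monthly escrow = $10,360.44 ÷ 12 = $863.37
Monthly shortage recovery: $148.32 ÷ 24 = $6.18
Adjusted monthly = $863.37 + $6.18 = $869.55

$869.55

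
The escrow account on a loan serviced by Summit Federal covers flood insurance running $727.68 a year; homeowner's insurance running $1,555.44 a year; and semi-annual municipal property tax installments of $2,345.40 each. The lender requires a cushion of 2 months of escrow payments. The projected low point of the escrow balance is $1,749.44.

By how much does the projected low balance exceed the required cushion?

Flood insurance = $727.68/yr
Homeowner's insurance = $1,555.44/yr
Municipal property tax = $2,345.40 × 2 = $4,690.80/yr
Combined annual = $6,973.92
Monthly escrow = $6,973.92 ÷ 12 = $581.16
Cushion = 2 × $581.16 = $1,162.32
Excess over cushion: $1,749.44 − $1,162.32 = $587.12

$587.12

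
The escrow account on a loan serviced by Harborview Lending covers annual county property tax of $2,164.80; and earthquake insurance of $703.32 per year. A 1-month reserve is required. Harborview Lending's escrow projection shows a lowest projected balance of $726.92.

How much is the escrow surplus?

County property tax — $2,164.80
Earthquake insurance — $703.32
Annual escrow total = $2,868.12
Monthly escrow = $2,868.12 / 12 = $239.01
Cushion = 1 × $239.01 = $239.01
Surplus = $726.92 − $239.01 = $487.91

$487.91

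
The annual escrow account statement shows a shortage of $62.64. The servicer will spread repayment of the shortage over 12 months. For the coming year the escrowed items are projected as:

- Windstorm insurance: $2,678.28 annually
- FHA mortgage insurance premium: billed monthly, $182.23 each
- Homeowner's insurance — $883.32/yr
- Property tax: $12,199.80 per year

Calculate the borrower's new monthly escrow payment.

Windstorm insurance — $2,678.28
FHA mortgage insurance premium — $182.23 × 12 = $2,186.76
Homeowner's insurance — $883.32
Property tax — $12,199.80
Total annual escrow = $2,678.28 + $2,186.76 + $883.32 + $12,199.80 = $17,948.16
Monthly = $17,948.16 / 12 = $1,495.68
Shortage spread = $62.64 ÷ 12 = $5.22/mo
New monthly escrow = $1,495.68 + $5.22 = $1,500.90

$1,500.90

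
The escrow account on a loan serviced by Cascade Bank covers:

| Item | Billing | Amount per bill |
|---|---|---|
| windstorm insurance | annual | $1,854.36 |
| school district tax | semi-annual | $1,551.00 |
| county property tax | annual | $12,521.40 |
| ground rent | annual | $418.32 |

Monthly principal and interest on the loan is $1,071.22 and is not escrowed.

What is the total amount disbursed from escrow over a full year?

$17,896.08

Windstorm insurance: $1,854.36 per year
School district tax: $1,551.00 × 2 = $3,102.00 per year
County property tax: $12,521.40 per year
Ground rent: $418.32 per year
Combined annual = $1,854.36 + $3,102.00 + $12,521.40 + $418.32 = $17,896.08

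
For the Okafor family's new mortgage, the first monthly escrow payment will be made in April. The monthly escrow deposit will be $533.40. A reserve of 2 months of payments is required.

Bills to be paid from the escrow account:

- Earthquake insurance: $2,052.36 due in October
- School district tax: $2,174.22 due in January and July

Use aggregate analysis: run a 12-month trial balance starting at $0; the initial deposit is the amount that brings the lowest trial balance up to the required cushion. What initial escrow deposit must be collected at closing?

Cushion = 2 × $533.40 = $1,066.80
Trial balance (start $0, +$533.40 each month, − disbursements):
  Apr: +$533.40 → $533.40
  May: +$533.40 → $1,066.80
  Jun: +$533.40 → $1,600.20
  Jul: +$533.40 − $2,174.22 → -$40.62
  Aug: +$533.40 → $492.78
  Sep: +$533.40 → $1,026.18
  Oct: +$533.40 − $2,052.36 → -$492.78
  Nov: +$533.40 → $40.62
  Dec: +$533.40 → $574.02
  Jan: +$533.40 − $2,174.22 → -$1,066.80
  Feb: +$533.40 → -$533.40
  Mar: +$533.40 → $0.00
Lowest trial balance = -$1,066.80 (Jan)
Initial deposit = cushion − low point = $1,066.80 − (-$1,066.80) = $2,133.60

$2,133.60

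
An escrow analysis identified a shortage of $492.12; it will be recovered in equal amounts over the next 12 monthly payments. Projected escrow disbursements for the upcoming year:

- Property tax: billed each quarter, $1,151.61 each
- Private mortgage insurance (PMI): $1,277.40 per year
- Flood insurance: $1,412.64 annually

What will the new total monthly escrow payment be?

Property tax = $1,151.61 × 4 = $4,606.44 per year
Private mortgage insurance (PMI) = $1,277.40 per year
Flood insurance = $1,412.64 per year
Yearly total = $4,606.44 + $1,277.40 + $1,412.64 = $7,296.48
Base monthly escrow = $7,296.48 / 12 = $608.04
Shortage spread = $492.12 ÷ 12 = $41.01/mo
New monthly escrow = $608.04 + $41.01 = $649.05

$649.05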